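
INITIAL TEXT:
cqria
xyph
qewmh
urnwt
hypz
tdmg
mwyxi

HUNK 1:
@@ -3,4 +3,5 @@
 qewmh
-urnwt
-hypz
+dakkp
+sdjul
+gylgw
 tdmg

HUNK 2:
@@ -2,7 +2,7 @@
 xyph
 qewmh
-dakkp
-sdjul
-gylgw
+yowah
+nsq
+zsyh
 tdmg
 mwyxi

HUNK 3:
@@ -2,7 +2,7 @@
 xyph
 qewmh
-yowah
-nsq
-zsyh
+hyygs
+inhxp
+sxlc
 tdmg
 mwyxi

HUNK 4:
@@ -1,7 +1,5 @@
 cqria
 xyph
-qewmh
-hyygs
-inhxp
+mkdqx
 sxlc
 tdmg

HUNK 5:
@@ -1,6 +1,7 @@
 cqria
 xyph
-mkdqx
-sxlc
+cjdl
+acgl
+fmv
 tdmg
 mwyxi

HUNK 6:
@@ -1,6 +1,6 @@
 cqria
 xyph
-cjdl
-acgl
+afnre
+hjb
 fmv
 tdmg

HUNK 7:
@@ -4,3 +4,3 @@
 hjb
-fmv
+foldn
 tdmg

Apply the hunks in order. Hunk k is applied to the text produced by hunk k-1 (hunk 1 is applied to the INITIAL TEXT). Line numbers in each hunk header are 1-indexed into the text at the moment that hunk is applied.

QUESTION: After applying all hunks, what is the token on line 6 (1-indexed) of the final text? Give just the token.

Hunk 1: at line 3 remove [urnwt,hypz] add [dakkp,sdjul,gylgw] -> 8 lines: cqria xyph qewmh dakkp sdjul gylgw tdmg mwyxi
Hunk 2: at line 2 remove [dakkp,sdjul,gylgw] add [yowah,nsq,zsyh] -> 8 lines: cqria xyph qewmh yowah nsq zsyh tdmg mwyxi
Hunk 3: at line 2 remove [yowah,nsq,zsyh] add [hyygs,inhxp,sxlc] -> 8 lines: cqria xyph qewmh hyygs inhxp sxlc tdmg mwyxi
Hunk 4: at line 1 remove [qewmh,hyygs,inhxp] add [mkdqx] -> 6 lines: cqria xyph mkdqx sxlc tdmg mwyxi
Hunk 5: at line 1 remove [mkdqx,sxlc] add [cjdl,acgl,fmv] -> 7 lines: cqria xyph cjdl acgl fmv tdmg mwyxi
Hunk 6: at line 1 remove [cjdl,acgl] add [afnre,hjb] -> 7 lines: cqria xyph afnre hjb fmv tdmg mwyxi
Hunk 7: at line 4 remove [fmv] add [foldn] -> 7 lines: cqria xyph afnre hjb foldn tdmg mwyxi
Final line 6: tdmg

Answer: tdmg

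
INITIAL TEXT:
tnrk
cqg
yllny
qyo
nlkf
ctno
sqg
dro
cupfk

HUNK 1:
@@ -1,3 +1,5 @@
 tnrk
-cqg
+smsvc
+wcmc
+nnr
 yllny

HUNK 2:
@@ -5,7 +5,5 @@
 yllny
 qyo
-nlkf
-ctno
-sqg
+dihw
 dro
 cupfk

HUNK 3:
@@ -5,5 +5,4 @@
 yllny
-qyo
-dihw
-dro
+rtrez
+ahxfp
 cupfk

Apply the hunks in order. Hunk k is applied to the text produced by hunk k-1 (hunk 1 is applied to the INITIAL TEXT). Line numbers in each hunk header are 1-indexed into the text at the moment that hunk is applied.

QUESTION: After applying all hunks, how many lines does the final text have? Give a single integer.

Hunk 1: at line 1 remove [cqg] add [smsvc,wcmc,nnr] -> 11 lines: tnrk smsvc wcmc nnr yllny qyo nlkf ctno sqg dro cupfk
Hunk 2: at line 5 remove [nlkf,ctno,sqg] add [dihw] -> 9 lines: tnrk smsvc wcmc nnr yllny qyo dihw dro cupfk
Hunk 3: at line 5 remove [qyo,dihw,dro] add [rtrez,ahxfp] -> 8 lines: tnrk smsvc wcmc nnr yllny rtrez ahxfp cupfk
Final line count: 8

Answer: 8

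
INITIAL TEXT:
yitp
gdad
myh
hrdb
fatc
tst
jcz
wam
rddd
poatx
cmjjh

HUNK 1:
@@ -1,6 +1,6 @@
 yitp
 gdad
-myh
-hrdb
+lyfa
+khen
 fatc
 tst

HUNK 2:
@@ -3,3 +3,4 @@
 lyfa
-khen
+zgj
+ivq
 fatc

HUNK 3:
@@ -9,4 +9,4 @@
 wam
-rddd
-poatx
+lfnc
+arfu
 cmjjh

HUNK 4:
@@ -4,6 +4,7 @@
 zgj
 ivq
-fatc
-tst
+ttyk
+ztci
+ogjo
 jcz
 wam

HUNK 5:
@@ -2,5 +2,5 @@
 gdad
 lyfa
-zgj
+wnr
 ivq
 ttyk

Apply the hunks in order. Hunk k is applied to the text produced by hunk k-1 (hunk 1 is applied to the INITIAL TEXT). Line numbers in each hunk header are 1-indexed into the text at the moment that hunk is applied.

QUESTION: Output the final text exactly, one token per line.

Hunk 1: at line 1 remove [myh,hrdb] add [lyfa,khen] -> 11 lines: yitp gdad lyfa khen fatc tst jcz wam rddd poatx cmjjh
Hunk 2: at line 3 remove [khen] add [zgj,ivq] -> 12 lines: yitp gdad lyfa zgj ivq fatc tst jcz wam rddd poatx cmjjh
Hunk 3: at line 9 remove [rddd,poatx] add [lfnc,arfu] -> 12 lines: yitp gdad lyfa zgj ivq fatc tst jcz wam lfnc arfu cmjjh
Hunk 4: at line 4 remove [fatc,tst] add [ttyk,ztci,ogjo] -> 13 lines: yitp gdad lyfa zgj ivq ttyk ztci ogjo jcz wam lfnc arfu cmjjh
Hunk 5: at line 2 remove [zgj] add [wnr] -> 13 lines: yitp gdad lyfa wnr ivq ttyk ztci ogjo jcz wam lfnc arfu cmjjh

Answer: yitp
gdad
lyfa
wnr
ivq
ttyk
ztci
ogjo
jcz
wam
lfnc
arfu
cmjjh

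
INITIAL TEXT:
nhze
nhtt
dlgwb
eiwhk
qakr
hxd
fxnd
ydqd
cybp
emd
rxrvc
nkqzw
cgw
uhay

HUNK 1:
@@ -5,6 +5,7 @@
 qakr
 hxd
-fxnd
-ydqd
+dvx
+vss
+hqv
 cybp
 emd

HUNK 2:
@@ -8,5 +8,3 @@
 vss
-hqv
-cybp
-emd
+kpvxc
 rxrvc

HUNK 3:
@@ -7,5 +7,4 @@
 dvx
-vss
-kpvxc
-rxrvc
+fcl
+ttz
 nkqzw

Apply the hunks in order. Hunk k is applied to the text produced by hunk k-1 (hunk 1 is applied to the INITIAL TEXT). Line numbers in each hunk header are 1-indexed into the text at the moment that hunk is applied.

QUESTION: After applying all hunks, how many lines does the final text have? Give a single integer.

Hunk 1: at line 5 remove [fxnd,ydqd] add [dvx,vss,hqv] -> 15 lines: nhze nhtt dlgwb eiwhk qakr hxd dvx vss hqv cybp emd rxrvc nkqzw cgw uhay
Hunk 2: at line 8 remove [hqv,cybp,emd] add [kpvxc] -> 13 lines: nhze nhtt dlgwb eiwhk qakr hxd dvx vss kpvxc rxrvc nkqzw cgw uhay
Hunk 3: at line 7 remove [vss,kpvxc,rxrvc] add [fcl,ttz] -> 12 lines: nhze nhtt dlgwb eiwhk qakr hxd dvx fcl ttz nkqzw cgw uhay
Final line count: 12

Answer: 12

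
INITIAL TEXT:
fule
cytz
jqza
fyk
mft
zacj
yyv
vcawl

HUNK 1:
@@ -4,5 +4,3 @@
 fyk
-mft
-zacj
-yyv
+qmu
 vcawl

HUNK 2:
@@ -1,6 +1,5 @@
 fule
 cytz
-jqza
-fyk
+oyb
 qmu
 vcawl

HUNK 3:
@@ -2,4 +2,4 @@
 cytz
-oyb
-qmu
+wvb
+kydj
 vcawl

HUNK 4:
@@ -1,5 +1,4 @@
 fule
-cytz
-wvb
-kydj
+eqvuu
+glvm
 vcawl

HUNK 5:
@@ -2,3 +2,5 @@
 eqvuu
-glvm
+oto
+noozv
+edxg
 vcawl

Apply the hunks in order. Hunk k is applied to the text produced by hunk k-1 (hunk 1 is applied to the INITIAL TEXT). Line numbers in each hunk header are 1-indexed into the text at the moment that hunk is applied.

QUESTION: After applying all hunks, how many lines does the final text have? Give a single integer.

Hunk 1: at line 4 remove [mft,zacj,yyv] add [qmu] -> 6 lines: fule cytz jqza fyk qmu vcawl
Hunk 2: at line 1 remove [jqza,fyk] add [oyb] -> 5 lines: fule cytz oyb qmu vcawl
Hunk 3: at line 2 remove [oyb,qmu] add [wvb,kydj] -> 5 lines: fule cytz wvb kydj vcawl
Hunk 4: at line 1 remove [cytz,wvb,kydj] add [eqvuu,glvm] -> 4 lines: fule eqvuu glvm vcawl
Hunk 5: at line 2 remove [glvm] add [oto,noozv,edxg] -> 6 lines: fule eqvuu oto noozv edxg vcawl
Final line count: 6

Answer: 6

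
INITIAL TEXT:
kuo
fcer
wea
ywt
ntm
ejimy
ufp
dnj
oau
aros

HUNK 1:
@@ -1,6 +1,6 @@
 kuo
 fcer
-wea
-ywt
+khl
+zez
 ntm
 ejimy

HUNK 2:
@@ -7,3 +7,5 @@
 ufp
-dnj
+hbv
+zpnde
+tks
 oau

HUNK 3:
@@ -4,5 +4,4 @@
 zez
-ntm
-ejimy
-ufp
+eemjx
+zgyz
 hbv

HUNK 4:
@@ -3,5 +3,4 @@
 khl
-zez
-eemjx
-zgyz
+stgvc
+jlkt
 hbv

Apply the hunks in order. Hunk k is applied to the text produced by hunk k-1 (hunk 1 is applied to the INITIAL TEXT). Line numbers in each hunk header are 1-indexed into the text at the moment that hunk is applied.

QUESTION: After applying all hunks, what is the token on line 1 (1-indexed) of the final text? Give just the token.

Hunk 1: at line 1 remove [wea,ywt] add [khl,zez] -> 10 lines: kuo fcer khl zez ntm ejimy ufp dnj oau aros
Hunk 2: at line 7 remove [dnj] add [hbv,zpnde,tks] -> 12 lines: kuo fcer khl zez ntm ejimy ufp hbv zpnde tks oau aros
Hunk 3: at line 4 remove [ntm,ejimy,ufp] add [eemjx,zgyz] -> 11 lines: kuo fcer khl zez eemjx zgyz hbv zpnde tks oau aros
Hunk 4: at line 3 remove [zez,eemjx,zgyz] add [stgvc,jlkt] -> 10 lines: kuo fcer khl stgvc jlkt hbv zpnde tks oau aros
Final line 1: kuo

Answer: kuo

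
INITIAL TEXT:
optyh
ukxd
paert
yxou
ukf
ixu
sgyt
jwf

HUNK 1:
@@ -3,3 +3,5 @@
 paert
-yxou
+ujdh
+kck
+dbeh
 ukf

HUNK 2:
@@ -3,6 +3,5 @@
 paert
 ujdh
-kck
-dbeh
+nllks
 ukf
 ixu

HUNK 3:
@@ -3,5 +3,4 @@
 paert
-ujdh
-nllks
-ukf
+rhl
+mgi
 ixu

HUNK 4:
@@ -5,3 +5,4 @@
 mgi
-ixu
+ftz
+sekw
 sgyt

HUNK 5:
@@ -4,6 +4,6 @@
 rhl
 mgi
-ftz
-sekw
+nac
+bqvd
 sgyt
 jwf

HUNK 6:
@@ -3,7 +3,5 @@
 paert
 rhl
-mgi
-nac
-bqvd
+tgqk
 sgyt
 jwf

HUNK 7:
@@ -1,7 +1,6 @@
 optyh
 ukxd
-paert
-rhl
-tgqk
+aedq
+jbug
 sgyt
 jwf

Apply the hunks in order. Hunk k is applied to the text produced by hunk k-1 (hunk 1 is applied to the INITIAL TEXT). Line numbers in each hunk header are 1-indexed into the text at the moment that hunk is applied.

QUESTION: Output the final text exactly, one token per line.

Hunk 1: at line 3 remove [yxou] add [ujdh,kck,dbeh] -> 10 lines: optyh ukxd paert ujdh kck dbeh ukf ixu sgyt jwf
Hunk 2: at line 3 remove [kck,dbeh] add [nllks] -> 9 lines: optyh ukxd paert ujdh nllks ukf ixu sgyt jwf
Hunk 3: at line 3 remove [ujdh,nllks,ukf] add [rhl,mgi] -> 8 lines: optyh ukxd paert rhl mgi ixu sgyt jwf
Hunk 4: at line 5 remove [ixu] add [ftz,sekw] -> 9 lines: optyh ukxd paert rhl mgi ftz sekw sgyt jwf
Hunk 5: at line 4 remove [ftz,sekw] add [nac,bqvd] -> 9 lines: optyh ukxd paert rhl mgi nac bqvd sgyt jwf
Hunk 6: at line 3 remove [mgi,nac,bqvd] add [tgqk] -> 7 lines: optyh ukxd paert rhl tgqk sgyt jwf
Hunk 7: at line 1 remove [paert,rhl,tgqk] add [aedq,jbug] -> 6 lines: optyh ukxd aedq jbug sgyt jwf

Answer: optyh
ukxd
aedq
jbug
sgyt
jwf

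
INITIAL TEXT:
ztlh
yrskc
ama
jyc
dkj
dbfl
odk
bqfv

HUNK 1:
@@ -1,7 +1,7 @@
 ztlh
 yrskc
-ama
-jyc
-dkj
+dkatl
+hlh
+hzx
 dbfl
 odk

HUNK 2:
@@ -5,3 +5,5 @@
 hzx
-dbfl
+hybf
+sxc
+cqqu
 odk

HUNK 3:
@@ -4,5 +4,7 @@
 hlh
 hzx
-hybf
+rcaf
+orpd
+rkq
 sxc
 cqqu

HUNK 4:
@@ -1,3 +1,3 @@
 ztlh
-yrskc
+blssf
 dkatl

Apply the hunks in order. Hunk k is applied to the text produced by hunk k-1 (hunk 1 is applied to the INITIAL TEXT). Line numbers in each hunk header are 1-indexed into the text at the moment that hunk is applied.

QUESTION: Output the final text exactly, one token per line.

Hunk 1: at line 1 remove [ama,jyc,dkj] add [dkatl,hlh,hzx] -> 8 lines: ztlh yrskc dkatl hlh hzx dbfl odk bqfv
Hunk 2: at line 5 remove [dbfl] add [hybf,sxc,cqqu] -> 10 lines: ztlh yrskc dkatl hlh hzx hybf sxc cqqu odk bqfv
Hunk 3: at line 4 remove [hybf] add [rcaf,orpd,rkq] -> 12 lines: ztlh yrskc dkatl hlh hzx rcaf orpd rkq sxc cqqu odk bqfv
Hunk 4: at line 1 remove [yrskc] add [blssf] -> 12 lines: ztlh blssf dkatl hlh hzx rcaf orpd rkq sxc cqqu odk bqfv

Answer: ztlh
blssf
dkatl
hlh
hzx
rcaf
orpd
rkq
sxc
cqqu
odk
bqfv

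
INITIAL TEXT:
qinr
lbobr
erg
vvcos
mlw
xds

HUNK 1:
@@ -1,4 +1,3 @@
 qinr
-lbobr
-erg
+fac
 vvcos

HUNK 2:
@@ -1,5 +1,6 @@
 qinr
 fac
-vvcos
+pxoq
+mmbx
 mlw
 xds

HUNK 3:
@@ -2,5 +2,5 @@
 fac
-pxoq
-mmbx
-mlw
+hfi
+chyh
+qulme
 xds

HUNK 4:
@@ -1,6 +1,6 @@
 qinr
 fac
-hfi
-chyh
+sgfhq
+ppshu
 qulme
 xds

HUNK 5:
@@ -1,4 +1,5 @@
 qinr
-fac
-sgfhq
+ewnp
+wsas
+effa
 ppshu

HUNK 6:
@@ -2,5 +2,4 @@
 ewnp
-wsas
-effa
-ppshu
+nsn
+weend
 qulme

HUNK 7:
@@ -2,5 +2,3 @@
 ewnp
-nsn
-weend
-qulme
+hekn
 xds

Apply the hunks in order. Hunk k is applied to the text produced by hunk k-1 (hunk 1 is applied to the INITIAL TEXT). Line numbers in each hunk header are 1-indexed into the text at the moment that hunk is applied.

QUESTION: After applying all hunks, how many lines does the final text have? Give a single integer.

Hunk 1: at line 1 remove [lbobr,erg] add [fac] -> 5 lines: qinr fac vvcos mlw xds
Hunk 2: at line 1 remove [vvcos] add [pxoq,mmbx] -> 6 lines: qinr fac pxoq mmbx mlw xds
Hunk 3: at line 2 remove [pxoq,mmbx,mlw] add [hfi,chyh,qulme] -> 6 lines: qinr fac hfi chyh qulme xds
Hunk 4: at line 1 remove [hfi,chyh] add [sgfhq,ppshu] -> 6 lines: qinr fac sgfhq ppshu qulme xds
Hunk 5: at line 1 remove [fac,sgfhq] add [ewnp,wsas,effa] -> 7 lines: qinr ewnp wsas effa ppshu qulme xds
Hunk 6: at line 2 remove [wsas,effa,ppshu] add [nsn,weend] -> 6 lines: qinr ewnp nsn weend qulme xds
Hunk 7: at line 2 remove [nsn,weend,qulme] add [hekn] -> 4 lines: qinr ewnp hekn xds
Final line count: 4

Answer: 4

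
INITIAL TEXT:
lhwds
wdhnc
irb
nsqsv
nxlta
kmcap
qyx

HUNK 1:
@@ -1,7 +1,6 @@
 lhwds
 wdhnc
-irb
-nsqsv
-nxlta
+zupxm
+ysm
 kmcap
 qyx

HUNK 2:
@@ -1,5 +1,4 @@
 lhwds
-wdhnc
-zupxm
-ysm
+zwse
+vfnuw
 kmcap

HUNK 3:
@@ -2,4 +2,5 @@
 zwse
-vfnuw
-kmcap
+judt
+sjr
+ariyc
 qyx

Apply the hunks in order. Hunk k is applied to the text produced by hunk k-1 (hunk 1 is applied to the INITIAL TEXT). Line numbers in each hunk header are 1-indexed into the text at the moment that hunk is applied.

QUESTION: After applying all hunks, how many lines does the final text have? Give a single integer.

Answer: 6

Derivation:
Hunk 1: at line 1 remove [irb,nsqsv,nxlta] add [zupxm,ysm] -> 6 lines: lhwds wdhnc zupxm ysm kmcap qyx
Hunk 2: at line 1 remove [wdhnc,zupxm,ysm] add [zwse,vfnuw] -> 5 lines: lhwds zwse vfnuw kmcap qyx
Hunk 3: at line 2 remove [vfnuw,kmcap] add [judt,sjr,ariyc] -> 6 lines: lhwds zwse judt sjr ariyc qyx
Final line count: 6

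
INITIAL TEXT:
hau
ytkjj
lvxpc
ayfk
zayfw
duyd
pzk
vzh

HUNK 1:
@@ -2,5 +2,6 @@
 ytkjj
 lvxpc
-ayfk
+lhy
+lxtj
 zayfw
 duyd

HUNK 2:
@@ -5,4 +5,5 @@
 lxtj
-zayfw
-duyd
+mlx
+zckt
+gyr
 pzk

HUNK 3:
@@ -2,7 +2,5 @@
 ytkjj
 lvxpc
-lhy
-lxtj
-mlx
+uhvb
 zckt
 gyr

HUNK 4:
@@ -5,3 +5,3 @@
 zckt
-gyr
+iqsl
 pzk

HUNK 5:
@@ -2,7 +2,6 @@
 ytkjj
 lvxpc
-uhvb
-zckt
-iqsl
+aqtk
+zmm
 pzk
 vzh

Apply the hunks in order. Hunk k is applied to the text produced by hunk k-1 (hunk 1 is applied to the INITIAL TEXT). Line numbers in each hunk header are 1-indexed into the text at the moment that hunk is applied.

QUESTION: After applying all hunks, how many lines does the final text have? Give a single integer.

Answer: 7

Derivation:
Hunk 1: at line 2 remove [ayfk] add [lhy,lxtj] -> 9 lines: hau ytkjj lvxpc lhy lxtj zayfw duyd pzk vzh
Hunk 2: at line 5 remove [zayfw,duyd] add [mlx,zckt,gyr] -> 10 lines: hau ytkjj lvxpc lhy lxtj mlx zckt gyr pzk vzh
Hunk 3: at line 2 remove [lhy,lxtj,mlx] add [uhvb] -> 8 lines: hau ytkjj lvxpc uhvb zckt gyr pzk vzh
Hunk 4: at line 5 remove [gyr] add [iqsl] -> 8 lines: hau ytkjj lvxpc uhvb zckt iqsl pzk vzh
Hunk 5: at line 2 remove [uhvb,zckt,iqsl] add [aqtk,zmm] -> 7 lines: hau ytkjj lvxpc aqtk zmm pzk vzh
Final line count: 7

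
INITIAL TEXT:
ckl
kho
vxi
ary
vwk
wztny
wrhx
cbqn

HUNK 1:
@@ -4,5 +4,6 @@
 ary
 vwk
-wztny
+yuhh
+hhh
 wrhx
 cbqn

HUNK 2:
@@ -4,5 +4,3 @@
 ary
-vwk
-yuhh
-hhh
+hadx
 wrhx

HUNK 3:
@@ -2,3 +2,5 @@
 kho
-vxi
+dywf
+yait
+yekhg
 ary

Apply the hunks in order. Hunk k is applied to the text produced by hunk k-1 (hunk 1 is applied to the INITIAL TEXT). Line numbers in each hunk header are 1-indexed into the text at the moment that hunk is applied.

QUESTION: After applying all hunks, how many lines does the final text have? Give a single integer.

Answer: 9

Derivation:
Hunk 1: at line 4 remove [wztny] add [yuhh,hhh] -> 9 lines: ckl kho vxi ary vwk yuhh hhh wrhx cbqn
Hunk 2: at line 4 remove [vwk,yuhh,hhh] add [hadx] -> 7 lines: ckl kho vxi ary hadx wrhx cbqn
Hunk 3: at line 2 remove [vxi] add [dywf,yait,yekhg] -> 9 lines: ckl kho dywf yait yekhg ary hadx wrhx cbqn
Final line count: 9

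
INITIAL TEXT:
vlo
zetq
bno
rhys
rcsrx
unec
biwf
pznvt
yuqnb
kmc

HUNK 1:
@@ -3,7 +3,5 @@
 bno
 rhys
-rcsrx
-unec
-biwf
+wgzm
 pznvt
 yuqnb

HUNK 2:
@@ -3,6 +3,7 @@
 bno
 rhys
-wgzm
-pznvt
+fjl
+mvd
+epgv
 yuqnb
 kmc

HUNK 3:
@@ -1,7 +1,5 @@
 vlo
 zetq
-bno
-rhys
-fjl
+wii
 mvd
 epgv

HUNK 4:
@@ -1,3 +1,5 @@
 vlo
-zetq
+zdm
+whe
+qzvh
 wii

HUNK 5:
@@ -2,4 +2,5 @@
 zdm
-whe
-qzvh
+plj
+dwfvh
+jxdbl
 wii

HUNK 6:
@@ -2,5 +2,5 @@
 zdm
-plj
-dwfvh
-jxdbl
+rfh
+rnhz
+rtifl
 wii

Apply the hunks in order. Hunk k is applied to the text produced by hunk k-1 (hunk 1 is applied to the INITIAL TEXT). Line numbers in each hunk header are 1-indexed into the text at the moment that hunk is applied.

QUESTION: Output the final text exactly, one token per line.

Hunk 1: at line 3 remove [rcsrx,unec,biwf] add [wgzm] -> 8 lines: vlo zetq bno rhys wgzm pznvt yuqnb kmc
Hunk 2: at line 3 remove [wgzm,pznvt] add [fjl,mvd,epgv] -> 9 lines: vlo zetq bno rhys fjl mvd epgv yuqnb kmc
Hunk 3: at line 1 remove [bno,rhys,fjl] add [wii] -> 7 lines: vlo zetq wii mvd epgv yuqnb kmc
Hunk 4: at line 1 remove [zetq] add [zdm,whe,qzvh] -> 9 lines: vlo zdm whe qzvh wii mvd epgv yuqnb kmc
Hunk 5: at line 2 remove [whe,qzvh] add [plj,dwfvh,jxdbl] -> 10 lines: vlo zdm plj dwfvh jxdbl wii mvd epgv yuqnb kmc
Hunk 6: at line 2 remove [plj,dwfvh,jxdbl] add [rfh,rnhz,rtifl] -> 10 lines: vlo zdm rfh rnhz rtifl wii mvd epgv yuqnb kmc

Answer: vlo
zdm
rfh
rnhz
rtifl
wii
mvd
epgv
yuqnb
kmc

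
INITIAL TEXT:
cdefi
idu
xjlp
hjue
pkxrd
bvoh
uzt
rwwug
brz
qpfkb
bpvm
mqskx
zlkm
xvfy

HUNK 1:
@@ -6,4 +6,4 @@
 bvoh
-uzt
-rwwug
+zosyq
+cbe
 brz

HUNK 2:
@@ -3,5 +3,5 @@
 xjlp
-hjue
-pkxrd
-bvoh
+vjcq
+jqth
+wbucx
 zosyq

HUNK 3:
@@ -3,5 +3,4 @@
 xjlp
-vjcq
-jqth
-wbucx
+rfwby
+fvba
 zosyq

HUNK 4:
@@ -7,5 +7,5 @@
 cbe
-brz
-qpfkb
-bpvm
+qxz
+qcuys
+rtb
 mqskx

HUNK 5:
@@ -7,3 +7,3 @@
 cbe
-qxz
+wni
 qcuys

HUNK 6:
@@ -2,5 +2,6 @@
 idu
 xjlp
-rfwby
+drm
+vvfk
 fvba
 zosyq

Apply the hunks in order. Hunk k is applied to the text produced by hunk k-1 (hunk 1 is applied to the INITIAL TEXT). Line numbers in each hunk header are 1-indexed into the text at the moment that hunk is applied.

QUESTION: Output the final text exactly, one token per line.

Hunk 1: at line 6 remove [uzt,rwwug] add [zosyq,cbe] -> 14 lines: cdefi idu xjlp hjue pkxrd bvoh zosyq cbe brz qpfkb bpvm mqskx zlkm xvfy
Hunk 2: at line 3 remove [hjue,pkxrd,bvoh] add [vjcq,jqth,wbucx] -> 14 lines: cdefi idu xjlp vjcq jqth wbucx zosyq cbe brz qpfkb bpvm mqskx zlkm xvfy
Hunk 3: at line 3 remove [vjcq,jqth,wbucx] add [rfwby,fvba] -> 13 lines: cdefi idu xjlp rfwby fvba zosyq cbe brz qpfkb bpvm mqskx zlkm xvfy
Hunk 4: at line 7 remove [brz,qpfkb,bpvm] add [qxz,qcuys,rtb] -> 13 lines: cdefi idu xjlp rfwby fvba zosyq cbe qxz qcuys rtb mqskx zlkm xvfy
Hunk 5: at line 7 remove [qxz] add [wni] -> 13 lines: cdefi idu xjlp rfwby fvba zosyq cbe wni qcuys rtb mqskx zlkm xvfy
Hunk 6: at line 2 remove [rfwby] add [drm,vvfk] -> 14 lines: cdefi idu xjlp drm vvfk fvba zosyq cbe wni qcuys rtb mqskx zlkm xvfy

Answer: cdefi
idu
xjlp
drm
vvfk
fvba
zosyq
cbe
wni
qcuys
rtb
mqskx
zlkm
xvfy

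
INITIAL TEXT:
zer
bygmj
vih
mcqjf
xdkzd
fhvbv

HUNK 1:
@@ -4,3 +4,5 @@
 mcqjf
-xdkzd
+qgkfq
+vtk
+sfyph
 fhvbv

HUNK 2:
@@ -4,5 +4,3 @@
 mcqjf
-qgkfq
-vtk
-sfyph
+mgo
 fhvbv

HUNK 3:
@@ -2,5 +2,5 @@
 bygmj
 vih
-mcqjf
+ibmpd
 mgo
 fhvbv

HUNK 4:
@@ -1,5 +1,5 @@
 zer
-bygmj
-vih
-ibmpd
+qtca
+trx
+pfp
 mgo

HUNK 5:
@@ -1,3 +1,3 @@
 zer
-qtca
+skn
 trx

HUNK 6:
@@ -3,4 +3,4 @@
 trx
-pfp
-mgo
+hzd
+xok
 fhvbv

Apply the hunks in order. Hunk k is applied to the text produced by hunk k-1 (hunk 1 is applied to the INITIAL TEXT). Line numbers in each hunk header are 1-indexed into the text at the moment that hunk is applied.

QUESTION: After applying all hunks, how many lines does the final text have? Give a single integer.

Answer: 6

Derivation:
Hunk 1: at line 4 remove [xdkzd] add [qgkfq,vtk,sfyph] -> 8 lines: zer bygmj vih mcqjf qgkfq vtk sfyph fhvbv
Hunk 2: at line 4 remove [qgkfq,vtk,sfyph] add [mgo] -> 6 lines: zer bygmj vih mcqjf mgo fhvbv
Hunk 3: at line 2 remove [mcqjf] add [ibmpd] -> 6 lines: zer bygmj vih ibmpd mgo fhvbv
Hunk 4: at line 1 remove [bygmj,vih,ibmpd] add [qtca,trx,pfp] -> 6 lines: zer qtca trx pfp mgo fhvbv
Hunk 5: at line 1 remove [qtca] add [skn] -> 6 lines: zer skn trx pfp mgo fhvbv
Hunk 6: at line 3 remove [pfp,mgo] add [hzd,xok] -> 6 lines: zer skn trx hzd xok fhvbv
Final line count: 6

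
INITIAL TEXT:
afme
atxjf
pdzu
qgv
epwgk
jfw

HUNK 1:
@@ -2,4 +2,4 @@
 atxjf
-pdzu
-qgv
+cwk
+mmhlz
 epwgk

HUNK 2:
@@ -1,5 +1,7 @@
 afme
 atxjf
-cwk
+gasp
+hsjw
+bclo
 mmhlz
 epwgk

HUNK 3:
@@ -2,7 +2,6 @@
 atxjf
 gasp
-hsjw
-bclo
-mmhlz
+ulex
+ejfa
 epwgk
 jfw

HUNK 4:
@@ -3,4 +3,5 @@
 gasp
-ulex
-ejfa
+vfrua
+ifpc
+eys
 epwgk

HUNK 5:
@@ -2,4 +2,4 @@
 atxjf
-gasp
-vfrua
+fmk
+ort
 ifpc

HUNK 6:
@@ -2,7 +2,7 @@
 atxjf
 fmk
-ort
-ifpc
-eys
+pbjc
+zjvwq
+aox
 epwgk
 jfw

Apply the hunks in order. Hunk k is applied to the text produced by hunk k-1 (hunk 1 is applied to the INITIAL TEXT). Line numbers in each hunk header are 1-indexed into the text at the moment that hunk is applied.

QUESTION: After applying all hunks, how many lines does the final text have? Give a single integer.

Hunk 1: at line 2 remove [pdzu,qgv] add [cwk,mmhlz] -> 6 lines: afme atxjf cwk mmhlz epwgk jfw
Hunk 2: at line 1 remove [cwk] add [gasp,hsjw,bclo] -> 8 lines: afme atxjf gasp hsjw bclo mmhlz epwgk jfw
Hunk 3: at line 2 remove [hsjw,bclo,mmhlz] add [ulex,ejfa] -> 7 lines: afme atxjf gasp ulex ejfa epwgk jfw
Hunk 4: at line 3 remove [ulex,ejfa] add [vfrua,ifpc,eys] -> 8 lines: afme atxjf gasp vfrua ifpc eys epwgk jfw
Hunk 5: at line 2 remove [gasp,vfrua] add [fmk,ort] -> 8 lines: afme atxjf fmk ort ifpc eys epwgk jfw
Hunk 6: at line 2 remove [ort,ifpc,eys] add [pbjc,zjvwq,aox] -> 8 lines: afme atxjf fmk pbjc zjvwq aox epwgk jfw
Final line count: 8

Answer: 8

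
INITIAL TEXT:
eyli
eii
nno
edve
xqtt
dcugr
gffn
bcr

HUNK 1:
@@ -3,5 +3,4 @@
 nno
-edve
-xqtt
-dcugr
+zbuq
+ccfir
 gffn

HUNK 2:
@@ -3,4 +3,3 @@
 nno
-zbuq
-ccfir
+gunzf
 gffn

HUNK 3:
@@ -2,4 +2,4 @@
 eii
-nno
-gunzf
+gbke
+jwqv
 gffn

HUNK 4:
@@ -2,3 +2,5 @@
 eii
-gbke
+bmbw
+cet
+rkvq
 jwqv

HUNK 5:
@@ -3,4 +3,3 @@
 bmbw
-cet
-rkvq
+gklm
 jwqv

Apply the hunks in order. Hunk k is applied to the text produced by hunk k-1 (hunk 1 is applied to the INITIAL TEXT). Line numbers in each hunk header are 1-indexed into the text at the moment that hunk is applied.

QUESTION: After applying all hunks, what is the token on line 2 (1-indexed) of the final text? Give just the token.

Answer: eii

Derivation:
Hunk 1: at line 3 remove [edve,xqtt,dcugr] add [zbuq,ccfir] -> 7 lines: eyli eii nno zbuq ccfir gffn bcr
Hunk 2: at line 3 remove [zbuq,ccfir] add [gunzf] -> 6 lines: eyli eii nno gunzf gffn bcr
Hunk 3: at line 2 remove [nno,gunzf] add [gbke,jwqv] -> 6 lines: eyli eii gbke jwqv gffn bcr
Hunk 4: at line 2 remove [gbke] add [bmbw,cet,rkvq] -> 8 lines: eyli eii bmbw cet rkvq jwqv gffn bcr
Hunk 5: at line 3 remove [cet,rkvq] add [gklm] -> 7 lines: eyli eii bmbw gklm jwqv gffn bcr
Final line 2: eii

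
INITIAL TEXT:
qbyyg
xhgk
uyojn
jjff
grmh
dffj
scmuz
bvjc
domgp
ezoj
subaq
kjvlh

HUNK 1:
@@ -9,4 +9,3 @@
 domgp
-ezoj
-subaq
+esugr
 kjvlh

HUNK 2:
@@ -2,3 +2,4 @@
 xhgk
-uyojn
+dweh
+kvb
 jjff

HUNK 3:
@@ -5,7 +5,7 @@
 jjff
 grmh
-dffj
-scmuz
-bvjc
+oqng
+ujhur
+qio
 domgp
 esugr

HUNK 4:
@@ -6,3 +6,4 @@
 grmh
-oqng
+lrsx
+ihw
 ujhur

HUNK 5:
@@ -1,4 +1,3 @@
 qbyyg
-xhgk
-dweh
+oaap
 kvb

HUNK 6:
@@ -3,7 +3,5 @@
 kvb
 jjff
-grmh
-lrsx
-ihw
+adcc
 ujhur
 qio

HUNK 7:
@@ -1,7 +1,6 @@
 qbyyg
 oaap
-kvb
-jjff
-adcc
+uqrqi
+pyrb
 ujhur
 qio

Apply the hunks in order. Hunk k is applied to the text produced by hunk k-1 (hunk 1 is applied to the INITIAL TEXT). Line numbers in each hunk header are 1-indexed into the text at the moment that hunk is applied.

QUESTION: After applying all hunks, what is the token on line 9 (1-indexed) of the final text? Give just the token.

Answer: kjvlh

Derivation:
Hunk 1: at line 9 remove [ezoj,subaq] add [esugr] -> 11 lines: qbyyg xhgk uyojn jjff grmh dffj scmuz bvjc domgp esugr kjvlh
Hunk 2: at line 2 remove [uyojn] add [dweh,kvb] -> 12 lines: qbyyg xhgk dweh kvb jjff grmh dffj scmuz bvjc domgp esugr kjvlh
Hunk 3: at line 5 remove [dffj,scmuz,bvjc] add [oqng,ujhur,qio] -> 12 lines: qbyyg xhgk dweh kvb jjff grmh oqng ujhur qio domgp esugr kjvlh
Hunk 4: at line 6 remove [oqng] add [lrsx,ihw] -> 13 lines: qbyyg xhgk dweh kvb jjff grmh lrsx ihw ujhur qio domgp esugr kjvlh
Hunk 5: at line 1 remove [xhgk,dweh] add [oaap] -> 12 lines: qbyyg oaap kvb jjff grmh lrsx ihw ujhur qio domgp esugr kjvlh
Hunk 6: at line 3 remove [grmh,lrsx,ihw] add [adcc] -> 10 lines: qbyyg oaap kvb jjff adcc ujhur qio domgp esugr kjvlh
Hunk 7: at line 1 remove [kvb,jjff,adcc] add [uqrqi,pyrb] -> 9 lines: qbyyg oaap uqrqi pyrb ujhur qio domgp esugr kjvlh
Final line 9: kjvlh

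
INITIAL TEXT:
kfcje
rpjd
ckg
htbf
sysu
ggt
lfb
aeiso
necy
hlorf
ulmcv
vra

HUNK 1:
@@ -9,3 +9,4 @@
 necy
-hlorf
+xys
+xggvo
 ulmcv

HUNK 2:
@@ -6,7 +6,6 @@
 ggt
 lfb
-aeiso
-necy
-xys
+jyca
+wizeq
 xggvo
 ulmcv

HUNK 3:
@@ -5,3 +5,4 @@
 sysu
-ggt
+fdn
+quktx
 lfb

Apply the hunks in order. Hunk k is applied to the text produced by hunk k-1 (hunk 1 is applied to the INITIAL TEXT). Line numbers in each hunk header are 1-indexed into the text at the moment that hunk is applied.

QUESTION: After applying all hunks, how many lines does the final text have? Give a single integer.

Answer: 13

Derivation:
Hunk 1: at line 9 remove [hlorf] add [xys,xggvo] -> 13 lines: kfcje rpjd ckg htbf sysu ggt lfb aeiso necy xys xggvo ulmcv vra
Hunk 2: at line 6 remove [aeiso,necy,xys] add [jyca,wizeq] -> 12 lines: kfcje rpjd ckg htbf sysu ggt lfb jyca wizeq xggvo ulmcv vra
Hunk 3: at line 5 remove [ggt] add [fdn,quktx] -> 13 lines: kfcje rpjd ckg htbf sysu fdn quktx lfb jyca wizeq xggvo ulmcv vra
Final line count: 13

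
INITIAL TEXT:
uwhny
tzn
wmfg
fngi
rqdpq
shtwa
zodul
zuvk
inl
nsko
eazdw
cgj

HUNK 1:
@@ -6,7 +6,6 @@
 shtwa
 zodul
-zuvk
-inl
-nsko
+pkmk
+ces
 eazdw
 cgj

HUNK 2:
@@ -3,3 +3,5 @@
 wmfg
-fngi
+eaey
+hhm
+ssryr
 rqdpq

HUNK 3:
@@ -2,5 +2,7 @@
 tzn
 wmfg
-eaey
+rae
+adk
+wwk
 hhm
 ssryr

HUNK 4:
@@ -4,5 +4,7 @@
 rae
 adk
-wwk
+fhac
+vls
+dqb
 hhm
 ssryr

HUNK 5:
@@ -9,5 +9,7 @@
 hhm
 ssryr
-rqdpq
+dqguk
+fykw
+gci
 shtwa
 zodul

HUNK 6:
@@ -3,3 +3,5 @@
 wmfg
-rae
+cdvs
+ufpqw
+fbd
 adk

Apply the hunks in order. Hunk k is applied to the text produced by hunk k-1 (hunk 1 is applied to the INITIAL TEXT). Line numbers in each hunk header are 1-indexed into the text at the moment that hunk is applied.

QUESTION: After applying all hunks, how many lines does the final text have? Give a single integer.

Hunk 1: at line 6 remove [zuvk,inl,nsko] add [pkmk,ces] -> 11 lines: uwhny tzn wmfg fngi rqdpq shtwa zodul pkmk ces eazdw cgj
Hunk 2: at line 3 remove [fngi] add [eaey,hhm,ssryr] -> 13 lines: uwhny tzn wmfg eaey hhm ssryr rqdpq shtwa zodul pkmk ces eazdw cgj
Hunk 3: at line 2 remove [eaey] add [rae,adk,wwk] -> 15 lines: uwhny tzn wmfg rae adk wwk hhm ssryr rqdpq shtwa zodul pkmk ces eazdw cgj
Hunk 4: at line 4 remove [wwk] add [fhac,vls,dqb] -> 17 lines: uwhny tzn wmfg rae adk fhac vls dqb hhm ssryr rqdpq shtwa zodul pkmk ces eazdw cgj
Hunk 5: at line 9 remove [rqdpq] add [dqguk,fykw,gci] -> 19 lines: uwhny tzn wmfg rae adk fhac vls dqb hhm ssryr dqguk fykw gci shtwa zodul pkmk ces eazdw cgj
Hunk 6: at line 3 remove [rae] add [cdvs,ufpqw,fbd] -> 21 lines: uwhny tzn wmfg cdvs ufpqw fbd adk fhac vls dqb hhm ssryr dqguk fykw gci shtwa zodul pkmk ces eazdw cgj
Final line count: 21

Answer: 21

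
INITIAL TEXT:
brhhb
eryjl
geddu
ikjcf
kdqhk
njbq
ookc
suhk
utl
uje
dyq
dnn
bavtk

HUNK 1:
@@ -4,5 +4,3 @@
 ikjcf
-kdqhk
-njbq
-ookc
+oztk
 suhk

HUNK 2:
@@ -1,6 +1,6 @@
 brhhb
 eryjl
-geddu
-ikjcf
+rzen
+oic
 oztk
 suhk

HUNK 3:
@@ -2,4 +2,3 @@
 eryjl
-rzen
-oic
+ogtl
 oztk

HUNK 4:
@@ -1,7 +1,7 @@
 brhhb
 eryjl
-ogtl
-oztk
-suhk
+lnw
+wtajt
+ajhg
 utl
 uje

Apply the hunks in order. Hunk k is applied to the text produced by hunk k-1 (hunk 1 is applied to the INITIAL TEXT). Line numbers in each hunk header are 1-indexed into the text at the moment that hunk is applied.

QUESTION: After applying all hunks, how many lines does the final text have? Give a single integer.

Hunk 1: at line 4 remove [kdqhk,njbq,ookc] add [oztk] -> 11 lines: brhhb eryjl geddu ikjcf oztk suhk utl uje dyq dnn bavtk
Hunk 2: at line 1 remove [geddu,ikjcf] add [rzen,oic] -> 11 lines: brhhb eryjl rzen oic oztk suhk utl uje dyq dnn bavtk
Hunk 3: at line 2 remove [rzen,oic] add [ogtl] -> 10 lines: brhhb eryjl ogtl oztk suhk utl uje dyq dnn bavtk
Hunk 4: at line 1 remove [ogtl,oztk,suhk] add [lnw,wtajt,ajhg] -> 10 lines: brhhb eryjl lnw wtajt ajhg utl uje dyq dnn bavtk
Final line count: 10

Answer: 10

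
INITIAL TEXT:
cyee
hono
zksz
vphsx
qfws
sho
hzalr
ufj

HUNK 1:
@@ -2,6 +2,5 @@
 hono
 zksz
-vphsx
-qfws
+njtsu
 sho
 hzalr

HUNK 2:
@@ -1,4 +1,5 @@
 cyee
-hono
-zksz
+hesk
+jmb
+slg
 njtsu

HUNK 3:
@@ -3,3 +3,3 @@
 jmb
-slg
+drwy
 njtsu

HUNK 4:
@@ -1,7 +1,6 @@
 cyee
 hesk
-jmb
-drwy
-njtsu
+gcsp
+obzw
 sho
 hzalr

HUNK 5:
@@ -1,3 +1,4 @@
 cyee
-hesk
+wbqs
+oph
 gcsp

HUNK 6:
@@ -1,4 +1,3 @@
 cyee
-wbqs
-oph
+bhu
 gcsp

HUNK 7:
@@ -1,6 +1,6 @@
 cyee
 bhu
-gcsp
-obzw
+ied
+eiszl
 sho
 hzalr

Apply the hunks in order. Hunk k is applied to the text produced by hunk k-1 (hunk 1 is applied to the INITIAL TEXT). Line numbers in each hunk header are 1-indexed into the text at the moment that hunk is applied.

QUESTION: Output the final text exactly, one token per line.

Hunk 1: at line 2 remove [vphsx,qfws] add [njtsu] -> 7 lines: cyee hono zksz njtsu sho hzalr ufj
Hunk 2: at line 1 remove [hono,zksz] add [hesk,jmb,slg] -> 8 lines: cyee hesk jmb slg njtsu sho hzalr ufj
Hunk 3: at line 3 remove [slg] add [drwy] -> 8 lines: cyee hesk jmb drwy njtsu sho hzalr ufj
Hunk 4: at line 1 remove [jmb,drwy,njtsu] add [gcsp,obzw] -> 7 lines: cyee hesk gcsp obzw sho hzalr ufj
Hunk 5: at line 1 remove [hesk] add [wbqs,oph] -> 8 lines: cyee wbqs oph gcsp obzw sho hzalr ufj
Hunk 6: at line 1 remove [wbqs,oph] add [bhu] -> 7 lines: cyee bhu gcsp obzw sho hzalr ufj
Hunk 7: at line 1 remove [gcsp,obzw] add [ied,eiszl] -> 7 lines: cyee bhu ied eiszl sho hzalr ufj

Answer: cyee
bhu
ied
eiszl
sho
hzalr
ufj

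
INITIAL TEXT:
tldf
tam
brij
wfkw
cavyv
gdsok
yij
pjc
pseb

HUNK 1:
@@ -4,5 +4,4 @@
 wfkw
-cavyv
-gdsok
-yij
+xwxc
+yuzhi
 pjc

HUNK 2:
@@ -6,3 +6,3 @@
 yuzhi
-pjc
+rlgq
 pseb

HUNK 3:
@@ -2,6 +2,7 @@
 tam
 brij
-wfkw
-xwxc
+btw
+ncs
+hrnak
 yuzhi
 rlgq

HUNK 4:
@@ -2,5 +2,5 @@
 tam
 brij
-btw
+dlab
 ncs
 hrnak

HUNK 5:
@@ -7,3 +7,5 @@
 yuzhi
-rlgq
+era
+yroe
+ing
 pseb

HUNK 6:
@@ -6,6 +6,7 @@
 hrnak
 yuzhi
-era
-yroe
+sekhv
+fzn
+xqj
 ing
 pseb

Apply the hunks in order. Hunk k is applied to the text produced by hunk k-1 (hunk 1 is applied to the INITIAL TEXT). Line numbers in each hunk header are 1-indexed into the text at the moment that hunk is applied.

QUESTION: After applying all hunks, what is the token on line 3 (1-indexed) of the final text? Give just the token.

Answer: brij

Derivation:
Hunk 1: at line 4 remove [cavyv,gdsok,yij] add [xwxc,yuzhi] -> 8 lines: tldf tam brij wfkw xwxc yuzhi pjc pseb
Hunk 2: at line 6 remove [pjc] add [rlgq] -> 8 lines: tldf tam brij wfkw xwxc yuzhi rlgq pseb
Hunk 3: at line 2 remove [wfkw,xwxc] add [btw,ncs,hrnak] -> 9 lines: tldf tam brij btw ncs hrnak yuzhi rlgq pseb
Hunk 4: at line 2 remove [btw] add [dlab] -> 9 lines: tldf tam brij dlab ncs hrnak yuzhi rlgq pseb
Hunk 5: at line 7 remove [rlgq] add [era,yroe,ing] -> 11 lines: tldf tam brij dlab ncs hrnak yuzhi era yroe ing pseb
Hunk 6: at line 6 remove [era,yroe] add [sekhv,fzn,xqj] -> 12 lines: tldf tam brij dlab ncs hrnak yuzhi sekhv fzn xqj ing pseb
Final line 3: brij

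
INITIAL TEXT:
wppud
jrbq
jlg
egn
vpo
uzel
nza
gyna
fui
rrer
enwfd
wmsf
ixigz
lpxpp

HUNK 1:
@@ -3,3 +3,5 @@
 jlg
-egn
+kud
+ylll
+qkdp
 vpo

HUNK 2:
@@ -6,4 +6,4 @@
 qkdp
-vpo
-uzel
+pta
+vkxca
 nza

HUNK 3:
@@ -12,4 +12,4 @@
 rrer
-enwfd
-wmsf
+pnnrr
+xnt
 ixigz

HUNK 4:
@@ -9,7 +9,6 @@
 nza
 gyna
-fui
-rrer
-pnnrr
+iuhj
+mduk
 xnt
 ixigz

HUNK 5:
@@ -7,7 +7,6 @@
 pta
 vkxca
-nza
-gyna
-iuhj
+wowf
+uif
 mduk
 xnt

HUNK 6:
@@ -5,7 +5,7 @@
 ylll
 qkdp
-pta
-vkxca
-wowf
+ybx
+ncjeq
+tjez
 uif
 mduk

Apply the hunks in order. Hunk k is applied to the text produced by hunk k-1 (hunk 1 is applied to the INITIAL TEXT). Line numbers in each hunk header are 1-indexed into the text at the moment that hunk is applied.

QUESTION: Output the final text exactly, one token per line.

Answer: wppud
jrbq
jlg
kud
ylll
qkdp
ybx
ncjeq
tjez
uif
mduk
xnt
ixigz
lpxpp

Derivation:
Hunk 1: at line 3 remove [egn] add [kud,ylll,qkdp] -> 16 lines: wppud jrbq jlg kud ylll qkdp vpo uzel nza gyna fui rrer enwfd wmsf ixigz lpxpp
Hunk 2: at line 6 remove [vpo,uzel] add [pta,vkxca] -> 16 lines: wppud jrbq jlg kud ylll qkdp pta vkxca nza gyna fui rrer enwfd wmsf ixigz lpxpp
Hunk 3: at line 12 remove [enwfd,wmsf] add [pnnrr,xnt] -> 16 lines: wppud jrbq jlg kud ylll qkdp pta vkxca nza gyna fui rrer pnnrr xnt ixigz lpxpp
Hunk 4: at line 9 remove [fui,rrer,pnnrr] add [iuhj,mduk] -> 15 lines: wppud jrbq jlg kud ylll qkdp pta vkxca nza gyna iuhj mduk xnt ixigz lpxpp
Hunk 5: at line 7 remove [nza,gyna,iuhj] add [wowf,uif] -> 14 lines: wppud jrbq jlg kud ylll qkdp pta vkxca wowf uif mduk xnt ixigz lpxpp
Hunk 6: at line 5 remove [pta,vkxca,wowf] add [ybx,ncjeq,tjez] -> 14 lines: wppud jrbq jlg kud ylll qkdp ybx ncjeq tjez uif mduk xnt ixigz lpxpp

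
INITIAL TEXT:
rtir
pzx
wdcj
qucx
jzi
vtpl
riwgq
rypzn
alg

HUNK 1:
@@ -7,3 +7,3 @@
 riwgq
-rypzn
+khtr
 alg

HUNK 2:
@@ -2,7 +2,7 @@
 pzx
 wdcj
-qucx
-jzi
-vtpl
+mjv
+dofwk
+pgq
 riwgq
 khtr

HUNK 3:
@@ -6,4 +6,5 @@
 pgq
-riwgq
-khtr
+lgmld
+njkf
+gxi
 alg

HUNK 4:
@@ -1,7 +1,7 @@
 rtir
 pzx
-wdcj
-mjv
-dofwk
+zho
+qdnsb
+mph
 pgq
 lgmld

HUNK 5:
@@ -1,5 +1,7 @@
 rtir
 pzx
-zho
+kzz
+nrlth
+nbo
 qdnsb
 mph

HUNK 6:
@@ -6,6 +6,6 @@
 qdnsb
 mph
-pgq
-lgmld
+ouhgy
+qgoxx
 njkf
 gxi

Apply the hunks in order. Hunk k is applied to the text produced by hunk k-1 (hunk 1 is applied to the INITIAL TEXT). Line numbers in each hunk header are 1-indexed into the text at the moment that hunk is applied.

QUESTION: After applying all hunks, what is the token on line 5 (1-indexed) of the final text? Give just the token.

Hunk 1: at line 7 remove [rypzn] add [khtr] -> 9 lines: rtir pzx wdcj qucx jzi vtpl riwgq khtr alg
Hunk 2: at line 2 remove [qucx,jzi,vtpl] add [mjv,dofwk,pgq] -> 9 lines: rtir pzx wdcj mjv dofwk pgq riwgq khtr alg
Hunk 3: at line 6 remove [riwgq,khtr] add [lgmld,njkf,gxi] -> 10 lines: rtir pzx wdcj mjv dofwk pgq lgmld njkf gxi alg
Hunk 4: at line 1 remove [wdcj,mjv,dofwk] add [zho,qdnsb,mph] -> 10 lines: rtir pzx zho qdnsb mph pgq lgmld njkf gxi alg
Hunk 5: at line 1 remove [zho] add [kzz,nrlth,nbo] -> 12 lines: rtir pzx kzz nrlth nbo qdnsb mph pgq lgmld njkf gxi alg
Hunk 6: at line 6 remove [pgq,lgmld] add [ouhgy,qgoxx] -> 12 lines: rtir pzx kzz nrlth nbo qdnsb mph ouhgy qgoxx njkf gxi alg
Final line 5: nbo

Answer: nbo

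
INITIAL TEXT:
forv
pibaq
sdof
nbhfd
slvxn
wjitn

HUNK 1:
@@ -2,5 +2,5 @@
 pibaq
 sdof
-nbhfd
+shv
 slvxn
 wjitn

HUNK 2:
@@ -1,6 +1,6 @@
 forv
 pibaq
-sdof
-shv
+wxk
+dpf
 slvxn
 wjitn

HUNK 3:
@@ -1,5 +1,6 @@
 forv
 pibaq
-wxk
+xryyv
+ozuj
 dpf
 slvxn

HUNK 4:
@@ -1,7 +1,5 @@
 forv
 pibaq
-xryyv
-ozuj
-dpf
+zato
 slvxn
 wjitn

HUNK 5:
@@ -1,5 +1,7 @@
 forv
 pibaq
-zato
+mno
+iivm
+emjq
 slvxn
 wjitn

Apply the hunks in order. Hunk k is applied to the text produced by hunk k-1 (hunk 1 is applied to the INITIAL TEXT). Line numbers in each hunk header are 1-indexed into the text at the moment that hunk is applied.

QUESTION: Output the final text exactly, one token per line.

Hunk 1: at line 2 remove [nbhfd] add [shv] -> 6 lines: forv pibaq sdof shv slvxn wjitn
Hunk 2: at line 1 remove [sdof,shv] add [wxk,dpf] -> 6 lines: forv pibaq wxk dpf slvxn wjitn
Hunk 3: at line 1 remove [wxk] add [xryyv,ozuj] -> 7 lines: forv pibaq xryyv ozuj dpf slvxn wjitn
Hunk 4: at line 1 remove [xryyv,ozuj,dpf] add [zato] -> 5 lines: forv pibaq zato slvxn wjitn
Hunk 5: at line 1 remove [zato] add [mno,iivm,emjq] -> 7 lines: forv pibaq mno iivm emjq slvxn wjitn

Answer: forv
pibaq
mno
iivm
emjq
slvxn
wjitn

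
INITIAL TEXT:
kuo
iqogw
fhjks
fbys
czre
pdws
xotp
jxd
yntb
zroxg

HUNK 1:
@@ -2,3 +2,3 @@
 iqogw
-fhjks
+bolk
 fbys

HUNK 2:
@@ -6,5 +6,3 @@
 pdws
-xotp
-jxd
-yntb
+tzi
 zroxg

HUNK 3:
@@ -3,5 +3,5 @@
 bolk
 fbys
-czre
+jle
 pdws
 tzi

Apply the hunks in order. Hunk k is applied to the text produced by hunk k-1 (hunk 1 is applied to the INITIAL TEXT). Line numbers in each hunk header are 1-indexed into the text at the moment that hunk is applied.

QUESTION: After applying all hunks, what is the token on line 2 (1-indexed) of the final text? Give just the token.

Answer: iqogw

Derivation:
Hunk 1: at line 2 remove [fhjks] add [bolk] -> 10 lines: kuo iqogw bolk fbys czre pdws xotp jxd yntb zroxg
Hunk 2: at line 6 remove [xotp,jxd,yntb] add [tzi] -> 8 lines: kuo iqogw bolk fbys czre pdws tzi zroxg
Hunk 3: at line 3 remove [czre] add [jle] -> 8 lines: kuo iqogw bolk fbys jle pdws tzi zroxg
Final line 2: iqogw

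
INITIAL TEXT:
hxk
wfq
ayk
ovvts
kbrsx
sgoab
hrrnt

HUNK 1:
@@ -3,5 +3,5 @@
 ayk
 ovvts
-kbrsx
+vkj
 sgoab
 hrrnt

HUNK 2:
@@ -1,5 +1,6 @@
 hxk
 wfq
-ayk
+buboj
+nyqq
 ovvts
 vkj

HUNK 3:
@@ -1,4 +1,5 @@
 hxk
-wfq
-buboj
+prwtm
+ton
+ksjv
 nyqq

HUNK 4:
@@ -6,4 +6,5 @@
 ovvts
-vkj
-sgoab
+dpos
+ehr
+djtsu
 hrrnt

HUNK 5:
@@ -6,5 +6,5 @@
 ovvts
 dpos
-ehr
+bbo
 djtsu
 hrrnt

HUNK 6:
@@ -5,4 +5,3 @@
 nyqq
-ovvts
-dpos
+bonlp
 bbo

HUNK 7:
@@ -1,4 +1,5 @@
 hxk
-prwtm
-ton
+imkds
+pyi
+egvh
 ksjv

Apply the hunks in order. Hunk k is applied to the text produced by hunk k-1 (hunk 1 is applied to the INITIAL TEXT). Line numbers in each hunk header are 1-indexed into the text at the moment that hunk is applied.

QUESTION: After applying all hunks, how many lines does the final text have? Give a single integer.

Hunk 1: at line 3 remove [kbrsx] add [vkj] -> 7 lines: hxk wfq ayk ovvts vkj sgoab hrrnt
Hunk 2: at line 1 remove [ayk] add [buboj,nyqq] -> 8 lines: hxk wfq buboj nyqq ovvts vkj sgoab hrrnt
Hunk 3: at line 1 remove [wfq,buboj] add [prwtm,ton,ksjv] -> 9 lines: hxk prwtm ton ksjv nyqq ovvts vkj sgoab hrrnt
Hunk 4: at line 6 remove [vkj,sgoab] add [dpos,ehr,djtsu] -> 10 lines: hxk prwtm ton ksjv nyqq ovvts dpos ehr djtsu hrrnt
Hunk 5: at line 6 remove [ehr] add [bbo] -> 10 lines: hxk prwtm ton ksjv nyqq ovvts dpos bbo djtsu hrrnt
Hunk 6: at line 5 remove [ovvts,dpos] add [bonlp] -> 9 lines: hxk prwtm ton ksjv nyqq bonlp bbo djtsu hrrnt
Hunk 7: at line 1 remove [prwtm,ton] add [imkds,pyi,egvh] -> 10 lines: hxk imkds pyi egvh ksjv nyqq bonlp bbo djtsu hrrnt
Final line count: 10

Answer: 10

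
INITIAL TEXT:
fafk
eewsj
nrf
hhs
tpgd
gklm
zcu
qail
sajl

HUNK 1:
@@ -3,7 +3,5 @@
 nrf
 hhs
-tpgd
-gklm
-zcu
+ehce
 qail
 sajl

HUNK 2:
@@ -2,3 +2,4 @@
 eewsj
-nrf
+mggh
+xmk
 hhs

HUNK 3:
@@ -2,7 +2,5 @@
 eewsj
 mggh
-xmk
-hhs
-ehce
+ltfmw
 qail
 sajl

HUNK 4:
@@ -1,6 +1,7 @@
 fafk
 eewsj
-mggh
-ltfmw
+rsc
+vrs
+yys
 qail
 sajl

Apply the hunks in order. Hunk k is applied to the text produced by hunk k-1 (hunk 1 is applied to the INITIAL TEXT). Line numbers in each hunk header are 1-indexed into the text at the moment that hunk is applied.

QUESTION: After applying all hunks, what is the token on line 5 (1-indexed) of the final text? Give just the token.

Answer: yys

Derivation:
Hunk 1: at line 3 remove [tpgd,gklm,zcu] add [ehce] -> 7 lines: fafk eewsj nrf hhs ehce qail sajl
Hunk 2: at line 2 remove [nrf] add [mggh,xmk] -> 8 lines: fafk eewsj mggh xmk hhs ehce qail sajl
Hunk 3: at line 2 remove [xmk,hhs,ehce] add [ltfmw] -> 6 lines: fafk eewsj mggh ltfmw qail sajl
Hunk 4: at line 1 remove [mggh,ltfmw] add [rsc,vrs,yys] -> 7 lines: fafk eewsj rsc vrs yys qail sajl
Final line 5: yys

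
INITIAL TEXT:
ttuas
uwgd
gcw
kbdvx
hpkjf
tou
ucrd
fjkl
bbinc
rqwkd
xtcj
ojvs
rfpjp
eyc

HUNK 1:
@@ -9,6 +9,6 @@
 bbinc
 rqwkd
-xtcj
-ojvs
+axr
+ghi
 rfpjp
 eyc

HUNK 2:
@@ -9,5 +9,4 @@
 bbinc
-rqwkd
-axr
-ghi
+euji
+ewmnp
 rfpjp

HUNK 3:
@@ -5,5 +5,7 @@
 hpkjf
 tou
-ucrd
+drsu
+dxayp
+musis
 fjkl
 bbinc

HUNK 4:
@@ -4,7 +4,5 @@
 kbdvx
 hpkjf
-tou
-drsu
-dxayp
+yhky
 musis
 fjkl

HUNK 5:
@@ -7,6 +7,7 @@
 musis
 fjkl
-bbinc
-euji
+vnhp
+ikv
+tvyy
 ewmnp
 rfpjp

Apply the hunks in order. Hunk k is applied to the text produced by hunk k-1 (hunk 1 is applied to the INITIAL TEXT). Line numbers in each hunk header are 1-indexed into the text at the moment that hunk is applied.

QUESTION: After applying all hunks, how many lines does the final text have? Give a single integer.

Hunk 1: at line 9 remove [xtcj,ojvs] add [axr,ghi] -> 14 lines: ttuas uwgd gcw kbdvx hpkjf tou ucrd fjkl bbinc rqwkd axr ghi rfpjp eyc
Hunk 2: at line 9 remove [rqwkd,axr,ghi] add [euji,ewmnp] -> 13 lines: ttuas uwgd gcw kbdvx hpkjf tou ucrd fjkl bbinc euji ewmnp rfpjp eyc
Hunk 3: at line 5 remove [ucrd] add [drsu,dxayp,musis] -> 15 lines: ttuas uwgd gcw kbdvx hpkjf tou drsu dxayp musis fjkl bbinc euji ewmnp rfpjp eyc
Hunk 4: at line 4 remove [tou,drsu,dxayp] add [yhky] -> 13 lines: ttuas uwgd gcw kbdvx hpkjf yhky musis fjkl bbinc euji ewmnp rfpjp eyc
Hunk 5: at line 7 remove [bbinc,euji] add [vnhp,ikv,tvyy] -> 14 lines: ttuas uwgd gcw kbdvx hpkjf yhky musis fjkl vnhp ikv tvyy ewmnp rfpjp eyc
Final line count: 14

Answer: 14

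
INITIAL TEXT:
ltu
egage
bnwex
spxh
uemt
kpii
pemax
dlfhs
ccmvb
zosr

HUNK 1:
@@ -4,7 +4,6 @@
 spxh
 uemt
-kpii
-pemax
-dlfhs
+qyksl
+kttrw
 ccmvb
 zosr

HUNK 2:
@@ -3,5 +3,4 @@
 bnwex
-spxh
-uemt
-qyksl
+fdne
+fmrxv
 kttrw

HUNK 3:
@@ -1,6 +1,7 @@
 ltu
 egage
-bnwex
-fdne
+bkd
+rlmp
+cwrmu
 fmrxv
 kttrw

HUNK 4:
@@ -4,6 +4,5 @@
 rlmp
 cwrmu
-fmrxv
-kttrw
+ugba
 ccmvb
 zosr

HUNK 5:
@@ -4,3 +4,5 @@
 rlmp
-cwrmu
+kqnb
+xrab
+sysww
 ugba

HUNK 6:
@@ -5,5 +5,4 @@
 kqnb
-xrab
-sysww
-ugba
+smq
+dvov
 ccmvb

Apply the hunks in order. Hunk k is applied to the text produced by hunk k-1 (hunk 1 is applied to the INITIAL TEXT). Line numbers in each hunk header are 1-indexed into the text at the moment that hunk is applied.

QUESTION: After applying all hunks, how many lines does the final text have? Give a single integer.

Hunk 1: at line 4 remove [kpii,pemax,dlfhs] add [qyksl,kttrw] -> 9 lines: ltu egage bnwex spxh uemt qyksl kttrw ccmvb zosr
Hunk 2: at line 3 remove [spxh,uemt,qyksl] add [fdne,fmrxv] -> 8 lines: ltu egage bnwex fdne fmrxv kttrw ccmvb zosr
Hunk 3: at line 1 remove [bnwex,fdne] add [bkd,rlmp,cwrmu] -> 9 lines: ltu egage bkd rlmp cwrmu fmrxv kttrw ccmvb zosr
Hunk 4: at line 4 remove [fmrxv,kttrw] add [ugba] -> 8 lines: ltu egage bkd rlmp cwrmu ugba ccmvb zosr
Hunk 5: at line 4 remove [cwrmu] add [kqnb,xrab,sysww] -> 10 lines: ltu egage bkd rlmp kqnb xrab sysww ugba ccmvb zosr
Hunk 6: at line 5 remove [xrab,sysww,ugba] add [smq,dvov] -> 9 lines: ltu egage bkd rlmp kqnb smq dvov ccmvb zosr
Final line count: 9

Answer: 9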